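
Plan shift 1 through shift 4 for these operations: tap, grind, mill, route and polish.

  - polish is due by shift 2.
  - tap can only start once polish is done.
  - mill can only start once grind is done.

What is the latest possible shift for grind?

Downstream work caps grind at shift 3.
grind at shift 3 is achievable: tap in shift 2, grind in shift 3, route in shift 1, mill in shift 4, polish in shift 1.

shift 3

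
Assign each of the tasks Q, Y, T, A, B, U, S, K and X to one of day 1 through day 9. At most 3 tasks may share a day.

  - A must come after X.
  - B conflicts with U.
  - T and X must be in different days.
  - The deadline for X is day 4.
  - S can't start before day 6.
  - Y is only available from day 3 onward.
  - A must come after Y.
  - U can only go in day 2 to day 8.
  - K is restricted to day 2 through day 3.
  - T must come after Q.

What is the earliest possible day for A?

Precedence pushes A to at least day 4.
A at day 4 is achievable: S -> day 6; Y -> day 3; A -> day 4; B -> day 1; U -> day 2; K -> day 2; X -> day 1; Q -> day 1; T -> day 2.

day 4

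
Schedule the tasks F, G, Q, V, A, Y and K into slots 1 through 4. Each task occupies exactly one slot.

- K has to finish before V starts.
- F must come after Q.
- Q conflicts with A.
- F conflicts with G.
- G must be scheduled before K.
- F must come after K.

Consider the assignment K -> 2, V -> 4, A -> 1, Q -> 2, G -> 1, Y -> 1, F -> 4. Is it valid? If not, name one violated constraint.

F must come after Q — holds.
K has to finish before V starts — holds.
F must come after K — holds.
F conflicts with G — holds.
G must be scheduled before K — holds.
Q conflicts with A — holds.

Valid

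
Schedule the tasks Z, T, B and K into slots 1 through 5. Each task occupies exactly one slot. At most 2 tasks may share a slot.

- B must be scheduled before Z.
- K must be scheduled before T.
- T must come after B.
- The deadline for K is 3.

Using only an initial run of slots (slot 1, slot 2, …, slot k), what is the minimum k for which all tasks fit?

2 slots

The precedence chain requires at least 2 distinct slots.
With at most 2 per slot and 4 tasks, at least 2 slots are needed.
2 works (last occupied slot: 2): for example T=2; B=1; Z=2; K=1.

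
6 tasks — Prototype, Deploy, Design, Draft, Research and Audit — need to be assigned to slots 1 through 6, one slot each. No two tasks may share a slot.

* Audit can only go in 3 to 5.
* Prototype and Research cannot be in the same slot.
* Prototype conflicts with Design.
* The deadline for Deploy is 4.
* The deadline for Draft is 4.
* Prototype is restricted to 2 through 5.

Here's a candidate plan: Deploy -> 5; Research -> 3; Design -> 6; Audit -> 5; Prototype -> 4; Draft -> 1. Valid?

Invalid. The deadline for Deploy is 4.

Prototype is restricted to 2 through 5 — holds.
The deadline for Draft is 4 — holds.
Prototype and Research cannot be in the same slot — holds.
The deadline for Deploy is 4 — violated.
Audit can only go in 3 to 5 — holds.
No two tasks may share a slot — violated.
Prototype conflicts with Design — holds.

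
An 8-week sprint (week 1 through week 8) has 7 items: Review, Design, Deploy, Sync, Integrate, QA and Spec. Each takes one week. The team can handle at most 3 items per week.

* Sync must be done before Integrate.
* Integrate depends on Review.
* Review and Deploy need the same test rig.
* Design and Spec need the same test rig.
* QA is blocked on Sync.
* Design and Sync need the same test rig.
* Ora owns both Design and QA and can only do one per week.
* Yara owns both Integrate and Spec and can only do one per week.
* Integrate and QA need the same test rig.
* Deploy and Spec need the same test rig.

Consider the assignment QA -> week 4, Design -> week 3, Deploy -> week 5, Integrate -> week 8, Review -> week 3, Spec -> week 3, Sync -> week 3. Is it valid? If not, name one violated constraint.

Ora owns both Design and QA and can only do one per week — holds.
Deploy and Spec need the same test rig — holds.
Design and Sync need the same test rig — violated.
Integrate depends on Review — holds.
Design and Spec need the same test rig — violated.
The team can handle at most 3 items per week — violated.
Sync must be done before Integrate — holds.
Review and Deploy need the same test rig — holds.
QA is blocked on Sync — holds.
Yara owns both Integrate and Spec and can only do one per week — holds.
Integrate and QA need the same test rig — holds.

No — it violates: The team can handle at most 3 items per week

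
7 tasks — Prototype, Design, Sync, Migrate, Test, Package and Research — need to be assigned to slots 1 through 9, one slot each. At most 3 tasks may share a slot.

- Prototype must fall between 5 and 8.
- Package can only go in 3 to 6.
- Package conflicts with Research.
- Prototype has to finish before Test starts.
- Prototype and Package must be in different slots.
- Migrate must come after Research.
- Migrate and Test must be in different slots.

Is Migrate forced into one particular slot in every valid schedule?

No

Migrate can be 2 (e.g. Migrate=2, Sync=1, Research=1, Package=3, Design=1, Test=6, Prototype=5) or 3 (e.g. Research -> 1, Design -> 1, Test -> 6, Migrate -> 3, Sync -> 1, Prototype -> 5, Package -> 3).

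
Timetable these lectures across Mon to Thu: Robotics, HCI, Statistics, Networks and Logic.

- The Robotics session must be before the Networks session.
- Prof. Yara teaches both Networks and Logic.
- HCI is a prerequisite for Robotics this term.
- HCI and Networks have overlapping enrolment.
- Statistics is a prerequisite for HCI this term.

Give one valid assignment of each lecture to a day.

HCI=Tue; Statistics=Mon; Networks=Thu; Robotics=Wed; Logic=Mon

Checking: Statistics(Mon) before HCI(Tue); Robotics(Wed) before Networks(Thu); HCI(Tue) before Robotics(Wed); HCI(Tue) != Networks(Thu); Networks(Thu) != Logic(Mon).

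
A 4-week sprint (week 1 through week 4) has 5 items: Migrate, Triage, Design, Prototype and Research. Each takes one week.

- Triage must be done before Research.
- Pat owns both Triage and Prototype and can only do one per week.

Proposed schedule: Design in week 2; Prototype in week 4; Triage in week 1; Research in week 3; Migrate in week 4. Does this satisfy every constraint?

Pat owns both Triage and Prototype and can only do one per week — holds.
Triage must be done before Research — holds.

Valid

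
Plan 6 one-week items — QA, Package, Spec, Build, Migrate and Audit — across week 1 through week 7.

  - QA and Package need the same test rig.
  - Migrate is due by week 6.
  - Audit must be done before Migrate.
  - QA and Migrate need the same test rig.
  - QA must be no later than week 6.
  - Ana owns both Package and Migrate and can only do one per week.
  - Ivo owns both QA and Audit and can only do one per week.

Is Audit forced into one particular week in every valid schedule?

Audit can be week 1 (e.g. Spec -> week 1, Migrate -> week 2, QA -> week 3, Build -> week 1, Audit -> week 1, Package -> week 1) or week 2 (e.g. Package -> week 2, Spec -> week 1, Audit -> week 2, Build -> week 1, QA -> week 1, Migrate -> week 3).

No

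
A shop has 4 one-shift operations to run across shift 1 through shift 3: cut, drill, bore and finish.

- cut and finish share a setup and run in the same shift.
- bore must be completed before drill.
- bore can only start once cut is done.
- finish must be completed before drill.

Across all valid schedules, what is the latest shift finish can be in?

shift 1

Finish must be in the same shift as cut, which can't be after shift 1, so finish is at most shift 1.
finish at shift 1 is achievable: cut -> shift 1; finish -> shift 1; drill -> shift 3; bore -> shift 2.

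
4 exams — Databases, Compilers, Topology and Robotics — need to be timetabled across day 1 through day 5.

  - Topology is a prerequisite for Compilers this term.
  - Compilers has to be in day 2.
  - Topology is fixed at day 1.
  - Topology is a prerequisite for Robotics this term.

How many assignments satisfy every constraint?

Splitting on Databases: it can be day 1 (4), day 2 (4), day 3 (4), day 4 (4), day 5 (4). Listing each branch's schedules as (Compilers, Topology, Robotics) by day number:
Databases=day 1: (2,1,2) (2,1,3) (2,1,4) (2,1,5) — 4.
Databases=day 2: (2,1,2) (2,1,3) (2,1,4) (2,1,5) — 4.
Databases=day 3: (2,1,2) (2,1,3) (2,1,4) (2,1,5) — 4.
Databases=day 4: (2,1,2) (2,1,3) (2,1,4) (2,1,5) — 4.
Databases=day 5: (2,1,2) (2,1,3) (2,1,4) (2,1,5) — 4.
Summing: 4 + 4 + 4 + 4 + 4 = 20.

20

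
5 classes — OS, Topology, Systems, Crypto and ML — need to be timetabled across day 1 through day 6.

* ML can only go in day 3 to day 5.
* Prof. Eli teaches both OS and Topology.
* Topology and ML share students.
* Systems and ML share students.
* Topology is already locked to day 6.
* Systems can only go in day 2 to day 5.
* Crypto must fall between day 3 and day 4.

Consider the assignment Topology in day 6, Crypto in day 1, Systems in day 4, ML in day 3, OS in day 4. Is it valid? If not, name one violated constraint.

Invalid. Crypto must fall between day 3 and day 4.

Systems and ML share students — holds.
Topology and ML share students — holds.
Prof. Eli teaches both OS and Topology — holds.
Topology is already locked to day 6 — holds.
Crypto must fall between day 3 and day 4 — violated.
ML can only go in day 3 to day 5 — holds.
Systems can only go in day 2 to day 5 — holds.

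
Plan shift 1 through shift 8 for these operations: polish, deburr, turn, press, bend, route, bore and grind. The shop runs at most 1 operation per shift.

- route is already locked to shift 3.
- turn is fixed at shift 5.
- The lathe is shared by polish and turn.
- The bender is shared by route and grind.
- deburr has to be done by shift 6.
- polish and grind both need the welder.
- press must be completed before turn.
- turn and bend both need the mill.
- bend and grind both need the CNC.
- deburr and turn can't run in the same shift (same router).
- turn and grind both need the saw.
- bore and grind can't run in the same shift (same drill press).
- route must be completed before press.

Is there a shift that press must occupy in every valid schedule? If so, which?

shift 4

route is fixed at shift 3 and must come before press, so press is at least shift 4.
turn is fixed at shift 5 and must come after press, so press is at most shift 4.
So press must be shift 4.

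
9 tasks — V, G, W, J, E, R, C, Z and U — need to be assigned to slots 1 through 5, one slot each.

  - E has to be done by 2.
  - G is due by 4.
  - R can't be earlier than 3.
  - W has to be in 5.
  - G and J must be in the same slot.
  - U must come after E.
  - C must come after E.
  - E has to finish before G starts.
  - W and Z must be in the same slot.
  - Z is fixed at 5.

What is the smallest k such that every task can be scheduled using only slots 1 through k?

5 slots

The precedence chain requires at least 2 distinct slots.
W can't be placed before 5, so the schedule must run through at least slot 5.
5 works (last occupied slot: 5): for example C in 2, U in 2, G in 2, V in 1, J in 2, R in 3, W in 5, E in 1, Z in 5.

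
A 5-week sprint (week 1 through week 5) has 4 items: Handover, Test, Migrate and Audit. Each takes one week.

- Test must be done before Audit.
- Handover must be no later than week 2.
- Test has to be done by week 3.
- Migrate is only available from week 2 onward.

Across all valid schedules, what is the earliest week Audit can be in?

Precedence pushes Audit to at least week 2.
Audit at week 2 is achievable: Test=week 1, Handover=week 1, Migrate=week 2, Audit=week 2.

week 2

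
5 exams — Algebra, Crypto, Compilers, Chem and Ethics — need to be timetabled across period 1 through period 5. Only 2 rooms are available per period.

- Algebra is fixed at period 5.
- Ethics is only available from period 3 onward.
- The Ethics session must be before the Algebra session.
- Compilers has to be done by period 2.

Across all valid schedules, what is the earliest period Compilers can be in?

period 1

Compilers's own window allows nothing later than period 2.
Compilers at period 1 is achievable: Ethics in period 3; Chem in period 2; Crypto in period 1; Algebra in period 5; Compilers in period 1.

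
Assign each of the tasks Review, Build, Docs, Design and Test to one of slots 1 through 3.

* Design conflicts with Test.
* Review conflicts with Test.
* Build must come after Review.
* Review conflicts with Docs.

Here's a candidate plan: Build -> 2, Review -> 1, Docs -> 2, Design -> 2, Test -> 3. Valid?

Build must come after Review — holds.
Review conflicts with Docs — holds.
Design conflicts with Test — holds.
Review conflicts with Test — holds.

Yes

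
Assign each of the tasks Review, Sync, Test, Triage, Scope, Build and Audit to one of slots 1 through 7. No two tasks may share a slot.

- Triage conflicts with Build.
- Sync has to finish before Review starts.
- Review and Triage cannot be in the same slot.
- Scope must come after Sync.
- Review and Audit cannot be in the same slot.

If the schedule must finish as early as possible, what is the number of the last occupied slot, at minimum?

7

The precedence chain requires at least 2 distinct slots.
With at most 1 per slot and 7 tasks, at least 7 slots are needed.
7 works (last occupied slot: 7): for example Review -> 2, Test -> 4, Triage -> 5, Build -> 6, Audit -> 7, Sync -> 1, Scope -> 3.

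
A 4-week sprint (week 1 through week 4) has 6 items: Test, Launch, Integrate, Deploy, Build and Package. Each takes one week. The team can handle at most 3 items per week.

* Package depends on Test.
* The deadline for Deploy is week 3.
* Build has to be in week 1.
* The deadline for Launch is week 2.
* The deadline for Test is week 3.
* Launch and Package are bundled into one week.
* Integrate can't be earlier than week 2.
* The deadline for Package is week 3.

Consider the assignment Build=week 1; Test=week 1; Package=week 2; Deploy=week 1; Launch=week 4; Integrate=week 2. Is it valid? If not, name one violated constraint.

No. The deadline for Launch is week 2 is not satisfied.

The deadline for Launch is week 2 — violated.
Launch and Package are bundled into one week — violated.
Package depends on Test — holds.
The deadline for Package is week 3 — holds.
The team can handle at most 3 items per week — holds.
The deadline for Test is week 3 — holds.
Integrate can't be earlier than week 2 — holds.
Build has to be in week 1 — holds.
The deadline for Deploy is week 3 — holds.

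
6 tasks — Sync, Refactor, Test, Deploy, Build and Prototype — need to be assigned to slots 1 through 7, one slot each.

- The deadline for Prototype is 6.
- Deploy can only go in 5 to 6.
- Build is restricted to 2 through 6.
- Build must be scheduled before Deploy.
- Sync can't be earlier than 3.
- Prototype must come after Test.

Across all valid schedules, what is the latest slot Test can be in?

5

Downstream work caps Test at 5.
Test at 5 is achievable: Sync=3; Deploy=5; Build=2; Refactor=1; Prototype=6; Test=5.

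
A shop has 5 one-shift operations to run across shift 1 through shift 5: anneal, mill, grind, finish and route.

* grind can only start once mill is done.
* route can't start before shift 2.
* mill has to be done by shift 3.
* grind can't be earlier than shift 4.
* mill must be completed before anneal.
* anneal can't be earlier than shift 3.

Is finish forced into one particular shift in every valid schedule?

finish can be shift 1 (e.g. route -> shift 2; anneal -> shift 3; mill -> shift 1; finish -> shift 1; grind -> shift 4) or shift 2 (e.g. mill in shift 1, route in shift 2, grind in shift 4, anneal in shift 3, finish in shift 2).

No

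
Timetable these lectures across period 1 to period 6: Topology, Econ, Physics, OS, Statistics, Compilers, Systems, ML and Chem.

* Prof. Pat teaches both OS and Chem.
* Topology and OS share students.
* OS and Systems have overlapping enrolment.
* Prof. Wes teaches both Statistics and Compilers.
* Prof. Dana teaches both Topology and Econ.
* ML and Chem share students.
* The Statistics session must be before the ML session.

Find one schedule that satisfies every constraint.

Statistics=period 1, Topology=period 1, ML=period 2, Econ=period 2, Systems=period 1, Compilers=period 2, Chem=period 1, Physics=period 1, OS=period 2

Checking: Statistics(period 1) before ML(period 2); Topology(period 1) != Econ(period 2); Topology(period 1) != OS(period 2); Statistics(period 1) != Compilers(period 2); ML(period 2) != Chem(period 1); OS(period 2) != Systems(period 1); OS(period 2) != Chem(period 1).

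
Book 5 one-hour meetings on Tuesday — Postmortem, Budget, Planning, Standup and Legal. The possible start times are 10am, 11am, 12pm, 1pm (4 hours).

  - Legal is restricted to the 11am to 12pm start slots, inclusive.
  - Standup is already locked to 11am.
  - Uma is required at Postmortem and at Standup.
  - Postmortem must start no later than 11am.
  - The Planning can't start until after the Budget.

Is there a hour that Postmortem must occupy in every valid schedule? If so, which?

10am

Postmortem's window is 10am–11am.
Standup is fixed at 11am, and Postmortem can't share a hour with Standup.
So Postmortem must be 10am.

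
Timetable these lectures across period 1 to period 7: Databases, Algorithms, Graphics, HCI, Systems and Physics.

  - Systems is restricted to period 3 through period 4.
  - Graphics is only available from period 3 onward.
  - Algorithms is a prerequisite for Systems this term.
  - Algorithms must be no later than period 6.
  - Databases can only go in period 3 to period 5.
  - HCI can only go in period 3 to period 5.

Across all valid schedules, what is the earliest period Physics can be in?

Physics at period 1 is achievable: HCI -> period 3; Databases -> period 3; Systems -> period 3; Graphics -> period 3; Physics -> period 1; Algorithms -> period 1.

period 1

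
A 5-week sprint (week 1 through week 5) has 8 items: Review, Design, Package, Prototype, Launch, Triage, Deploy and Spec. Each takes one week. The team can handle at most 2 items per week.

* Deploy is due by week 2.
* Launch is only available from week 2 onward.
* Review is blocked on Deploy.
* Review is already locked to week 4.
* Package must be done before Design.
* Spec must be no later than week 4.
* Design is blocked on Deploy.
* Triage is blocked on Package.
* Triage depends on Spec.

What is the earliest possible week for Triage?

week 2

Precedence pushes Triage to at least week 2.
Triage at week 2 is achievable: Spec -> week 1, Review -> week 4, Package -> week 1, Triage -> week 2, Launch -> week 3, Deploy -> week 2, Prototype -> week 4, Design -> week 3.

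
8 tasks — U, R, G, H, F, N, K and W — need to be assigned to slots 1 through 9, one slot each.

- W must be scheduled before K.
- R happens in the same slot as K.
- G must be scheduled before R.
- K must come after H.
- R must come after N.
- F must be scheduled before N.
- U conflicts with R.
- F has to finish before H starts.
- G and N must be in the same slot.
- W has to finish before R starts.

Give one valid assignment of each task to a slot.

G -> 2; K -> 3; W -> 1; U -> 1; F -> 1; R -> 3; H -> 2; N -> 2

Checking: F(1) before N(2); W(1) before K(3); W(1) before R(3); N(2) before R(3); F(1) before H(2); H(2) before K(3); G(2) before R(3); U(1) != R(3); R = K = 3; G = N = 2.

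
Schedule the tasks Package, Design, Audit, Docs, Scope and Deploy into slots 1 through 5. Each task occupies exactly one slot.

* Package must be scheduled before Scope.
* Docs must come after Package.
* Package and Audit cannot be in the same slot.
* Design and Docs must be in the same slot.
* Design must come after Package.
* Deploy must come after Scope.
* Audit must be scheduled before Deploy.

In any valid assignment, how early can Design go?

2

Precedence pushes Design to at least 2.
Design at 2 is achievable: Package=1; Scope=2; Deploy=3; Audit=2; Docs=2; Design=2.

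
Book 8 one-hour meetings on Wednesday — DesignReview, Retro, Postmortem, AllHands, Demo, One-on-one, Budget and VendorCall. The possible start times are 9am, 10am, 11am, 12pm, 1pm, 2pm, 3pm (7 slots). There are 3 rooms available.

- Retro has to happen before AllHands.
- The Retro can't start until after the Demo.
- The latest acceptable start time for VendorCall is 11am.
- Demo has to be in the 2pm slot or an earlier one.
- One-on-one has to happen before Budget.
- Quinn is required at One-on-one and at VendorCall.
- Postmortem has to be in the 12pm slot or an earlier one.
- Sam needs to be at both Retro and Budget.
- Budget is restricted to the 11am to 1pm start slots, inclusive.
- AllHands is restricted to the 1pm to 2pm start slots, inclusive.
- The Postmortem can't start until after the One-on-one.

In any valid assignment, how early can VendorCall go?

VendorCall's own window allows nothing later than 11am.
VendorCall at 9am is achievable: DesignReview=9am; Retro=10am; Demo=9am; Budget=11am; AllHands=1pm; One-on-one=10am; VendorCall=9am; Postmortem=11am.

9am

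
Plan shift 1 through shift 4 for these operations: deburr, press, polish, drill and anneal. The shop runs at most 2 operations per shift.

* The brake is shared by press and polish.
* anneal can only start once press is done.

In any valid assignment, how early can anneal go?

shift 2

Precedence pushes anneal to at least shift 2.
anneal at shift 2 is achievable: deburr=shift 1, polish=shift 2, anneal=shift 2, drill=shift 3, press=shift 1.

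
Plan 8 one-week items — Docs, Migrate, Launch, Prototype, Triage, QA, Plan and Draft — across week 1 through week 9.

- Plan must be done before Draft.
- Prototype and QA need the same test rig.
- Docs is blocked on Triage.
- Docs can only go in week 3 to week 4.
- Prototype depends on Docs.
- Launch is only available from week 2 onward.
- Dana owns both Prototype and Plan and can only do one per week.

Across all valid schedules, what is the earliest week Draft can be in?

Precedence pushes Draft to at least week 2.
Draft at week 2 is achievable: Triage=week 1; Launch=week 2; Prototype=week 4; Plan=week 1; Migrate=week 1; Docs=week 3; QA=week 1; Draft=week 2.

week 2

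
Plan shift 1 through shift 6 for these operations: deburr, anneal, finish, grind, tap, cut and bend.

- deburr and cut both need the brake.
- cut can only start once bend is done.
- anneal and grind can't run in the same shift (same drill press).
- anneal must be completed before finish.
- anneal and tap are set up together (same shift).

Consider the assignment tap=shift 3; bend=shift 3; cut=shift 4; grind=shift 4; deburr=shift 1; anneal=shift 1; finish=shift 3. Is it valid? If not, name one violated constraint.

No. anneal and tap are set up together (same shift) is not satisfied.

deburr and cut both need the brake — holds.
cut can only start once bend is done — holds.
anneal and tap are set up together (same shift) — violated.
anneal must be completed before finish — holds.
anneal and grind can't run in the same shift (same drill press) — holds.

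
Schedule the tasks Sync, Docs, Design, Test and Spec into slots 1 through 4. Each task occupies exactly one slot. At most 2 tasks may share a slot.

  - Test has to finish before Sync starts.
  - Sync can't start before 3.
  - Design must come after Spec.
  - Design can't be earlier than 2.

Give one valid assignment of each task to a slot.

Docs=2, Test=1, Sync=3, Design=2, Spec=1

Checking: Spec(1) before Design(2); Test(1) before Sync(3); Design=2 in [2,4]; Sync=3 in [3,4]; max 2 per slot (cap 2).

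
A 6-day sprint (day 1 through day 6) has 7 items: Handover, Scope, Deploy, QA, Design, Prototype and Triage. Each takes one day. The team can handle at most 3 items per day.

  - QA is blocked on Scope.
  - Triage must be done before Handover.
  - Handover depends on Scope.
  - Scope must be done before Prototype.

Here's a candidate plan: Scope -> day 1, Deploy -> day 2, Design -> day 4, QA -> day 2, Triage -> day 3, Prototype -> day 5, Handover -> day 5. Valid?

QA is blocked on Scope — holds.
Handover depends on Scope — holds.
Triage must be done before Handover — holds.
Scope must be done before Prototype — holds.
The team can handle at most 3 items per day — holds.

Yes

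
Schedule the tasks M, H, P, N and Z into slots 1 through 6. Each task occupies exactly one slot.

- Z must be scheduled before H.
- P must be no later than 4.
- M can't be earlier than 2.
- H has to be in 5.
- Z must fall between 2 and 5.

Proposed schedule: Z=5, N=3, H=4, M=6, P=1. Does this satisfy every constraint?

M can't be earlier than 2 — holds.
Z must fall between 2 and 5 — holds.
H has to be in 5 — violated.
Z must be scheduled before H — violated.
P must be no later than 4 — holds.

Invalid. Z must be scheduled before H.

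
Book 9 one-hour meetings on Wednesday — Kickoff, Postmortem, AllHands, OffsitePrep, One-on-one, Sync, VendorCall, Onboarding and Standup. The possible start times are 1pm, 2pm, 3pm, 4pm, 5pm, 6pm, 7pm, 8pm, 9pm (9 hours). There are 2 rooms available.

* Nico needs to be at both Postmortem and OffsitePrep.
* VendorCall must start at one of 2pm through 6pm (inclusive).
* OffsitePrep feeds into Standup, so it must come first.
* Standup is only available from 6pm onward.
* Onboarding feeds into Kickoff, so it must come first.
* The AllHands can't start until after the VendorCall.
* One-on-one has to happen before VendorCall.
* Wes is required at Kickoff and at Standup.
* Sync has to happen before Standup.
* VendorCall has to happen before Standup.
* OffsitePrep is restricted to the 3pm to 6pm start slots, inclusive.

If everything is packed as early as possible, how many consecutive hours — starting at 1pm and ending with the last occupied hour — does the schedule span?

The precedence chain requires at least 3 distinct hours.
With at most 2 per hour and 9 meetings, at least 5 hours are needed.
Standup can't be placed before 6pm — that is hour 6 counting from 1pm — so the schedule must run through at least 6 hours.
6 works (last occupied hour: 6pm): for example One-on-one=1pm; Postmortem=4pm; Onboarding=1pm; Kickoff=2pm; AllHands=3pm; VendorCall=2pm; OffsitePrep=3pm; Standup=6pm; Sync=4pm.

6 hours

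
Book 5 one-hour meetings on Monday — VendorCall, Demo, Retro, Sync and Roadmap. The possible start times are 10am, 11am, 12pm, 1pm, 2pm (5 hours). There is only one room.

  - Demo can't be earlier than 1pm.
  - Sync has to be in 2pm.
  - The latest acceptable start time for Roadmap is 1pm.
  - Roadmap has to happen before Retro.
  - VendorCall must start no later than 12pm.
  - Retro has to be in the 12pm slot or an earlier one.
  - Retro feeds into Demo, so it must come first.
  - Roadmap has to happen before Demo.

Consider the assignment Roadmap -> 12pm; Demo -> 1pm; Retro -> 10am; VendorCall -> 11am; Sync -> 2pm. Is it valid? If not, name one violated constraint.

Invalid. Roadmap has to happen before Retro.

Roadmap has to happen before Demo — holds.
Sync has to be in 2pm — holds.
VendorCall must start no later than 12pm — holds.
There is only one room — holds.
Demo can't be earlier than 1pm — holds.
The latest acceptable start time for Roadmap is 1pm — holds.
Roadmap has to happen before Retro — violated.
Retro has to be in the 12pm slot or an earlier one — holds.
Retro feeds into Demo, so it must come first — holds.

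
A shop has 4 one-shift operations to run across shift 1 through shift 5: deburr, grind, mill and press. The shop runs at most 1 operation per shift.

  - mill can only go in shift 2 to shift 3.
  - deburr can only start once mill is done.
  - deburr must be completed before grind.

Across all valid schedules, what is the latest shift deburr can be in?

Precedence pushes deburr to at least shift 3; downstream work caps deburr at shift 4.
deburr at shift 4 is achievable: grind in shift 5; press in shift 1; deburr in shift 4; mill in shift 2.

shift 4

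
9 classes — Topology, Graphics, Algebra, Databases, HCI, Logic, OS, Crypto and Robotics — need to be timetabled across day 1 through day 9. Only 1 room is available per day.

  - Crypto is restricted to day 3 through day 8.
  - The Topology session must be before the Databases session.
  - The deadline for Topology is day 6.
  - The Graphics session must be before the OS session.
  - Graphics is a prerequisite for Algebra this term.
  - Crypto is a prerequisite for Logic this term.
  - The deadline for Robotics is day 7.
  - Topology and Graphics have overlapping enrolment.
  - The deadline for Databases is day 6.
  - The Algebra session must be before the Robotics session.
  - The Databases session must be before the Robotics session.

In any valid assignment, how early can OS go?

Precedence pushes OS to at least day 2.
OS at day 2 is achievable: Crypto -> day 5, HCI -> day 9, Databases -> day 4, Topology -> day 3, Algebra -> day 6, Robotics -> day 7, Graphics -> day 1, OS -> day 2, Logic -> day 8.

day 2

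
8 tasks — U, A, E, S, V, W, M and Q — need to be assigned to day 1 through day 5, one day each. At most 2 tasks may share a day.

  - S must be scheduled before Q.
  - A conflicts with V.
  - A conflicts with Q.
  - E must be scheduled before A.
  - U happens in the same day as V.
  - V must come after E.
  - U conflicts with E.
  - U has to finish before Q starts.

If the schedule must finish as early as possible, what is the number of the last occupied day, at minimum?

The precedence chain requires at least 3 distinct days.
With at most 2 per day and 8 tasks, at least 4 days are needed.
4 works (last occupied day: day 4): for example U -> day 2; S -> day 1; V -> day 2; Q -> day 3; A -> day 4; M -> day 4; W -> day 3; E -> day 1.

day 4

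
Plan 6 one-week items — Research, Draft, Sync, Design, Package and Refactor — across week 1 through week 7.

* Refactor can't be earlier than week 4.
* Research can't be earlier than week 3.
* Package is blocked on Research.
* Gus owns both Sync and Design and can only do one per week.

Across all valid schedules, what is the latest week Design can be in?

week 7

Design at week 7 is achievable: Design=week 7, Refactor=week 4, Research=week 3, Package=week 4, Draft=week 1, Sync=week 1.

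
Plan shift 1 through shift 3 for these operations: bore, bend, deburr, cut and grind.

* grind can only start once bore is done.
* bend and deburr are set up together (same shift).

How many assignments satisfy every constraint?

Splitting on bore: it can be shift 1 (18), shift 2 (9). Listing each branch's schedules as (bend, deburr, cut, grind) by shift number:
bore=shift 1: (1,1,1,2) (1,1,1,3) (1,1,2,2) (1,1,2,3) (1,1,3,2) (1,1,3,3) (2,2,1,2) (2,2,1,3) (2,2,2,2) (2,2,2,3) (2,2,3,2) (2,2,3,3) (3,3,1,2) (3,3,1,3) (3,3,2,2) (3,3,2,3) (3,3,3,2) (3,3,3,3) — 18.
bore=shift 2: (1,1,1,3) (1,1,2,3) (1,1,3,3) (2,2,1,3) (2,2,2,3) (2,2,3,3) (3,3,1,3) (3,3,2,3) (3,3,3,3) — 9.
Summing: 18 + 9 = 27.

27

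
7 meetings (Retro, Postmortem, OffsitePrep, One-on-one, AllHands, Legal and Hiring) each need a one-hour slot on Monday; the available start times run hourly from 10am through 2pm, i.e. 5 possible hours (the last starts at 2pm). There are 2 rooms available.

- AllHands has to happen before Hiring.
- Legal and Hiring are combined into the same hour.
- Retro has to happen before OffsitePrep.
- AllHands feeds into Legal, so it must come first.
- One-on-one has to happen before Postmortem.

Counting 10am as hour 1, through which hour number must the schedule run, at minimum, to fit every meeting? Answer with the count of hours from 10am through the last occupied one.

The precedence chain requires at least 2 distinct hours.
With at most 2 per hour and 7 meetings, at least 4 hours are needed.
4 works (last occupied hour: 1pm): for example Retro in 10am, Hiring in 1pm, AllHands in 10am, OffsitePrep in 11am, One-on-one in 11am, Postmortem in 12pm, Legal in 1pm.

4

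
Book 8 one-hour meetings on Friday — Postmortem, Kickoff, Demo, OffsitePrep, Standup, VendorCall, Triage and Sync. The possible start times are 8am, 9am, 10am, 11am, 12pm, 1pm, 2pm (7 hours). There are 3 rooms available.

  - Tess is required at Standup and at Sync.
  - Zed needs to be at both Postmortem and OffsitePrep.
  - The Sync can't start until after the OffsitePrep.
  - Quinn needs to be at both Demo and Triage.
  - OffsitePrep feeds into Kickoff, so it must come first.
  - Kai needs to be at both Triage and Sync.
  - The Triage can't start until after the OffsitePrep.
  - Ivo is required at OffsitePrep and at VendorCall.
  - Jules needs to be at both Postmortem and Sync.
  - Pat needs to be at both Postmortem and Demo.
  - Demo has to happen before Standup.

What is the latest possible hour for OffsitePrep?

12pm

Downstream work caps OffsitePrep at 1pm.
OffsitePrep at 12pm is achievable: Triage in 1pm, Sync in 2pm, Postmortem in 9am, VendorCall in 8am, OffsitePrep in 12pm, Standup in 9am, Demo in 8am, Kickoff in 1pm.
Nothing later works — the conflict and capacity constraints rule out every hour after 12pm.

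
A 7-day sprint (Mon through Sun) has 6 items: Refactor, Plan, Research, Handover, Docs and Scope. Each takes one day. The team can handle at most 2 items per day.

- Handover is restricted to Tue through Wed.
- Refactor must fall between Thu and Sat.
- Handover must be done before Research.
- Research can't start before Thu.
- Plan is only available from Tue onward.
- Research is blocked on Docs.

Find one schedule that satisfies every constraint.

Refactor=Thu, Docs=Mon, Research=Thu, Handover=Tue, Plan=Tue, Scope=Mon

Checking: Docs(Mon) before Research(Thu); Handover(Tue) before Research(Thu); Refactor=Thu in [Thu,Sat]; Handover=Tue in [Tue,Wed]; Research=Thu in [Thu,Sun]; Plan=Tue in [Tue,Sun]; max 2 per day (cap 2).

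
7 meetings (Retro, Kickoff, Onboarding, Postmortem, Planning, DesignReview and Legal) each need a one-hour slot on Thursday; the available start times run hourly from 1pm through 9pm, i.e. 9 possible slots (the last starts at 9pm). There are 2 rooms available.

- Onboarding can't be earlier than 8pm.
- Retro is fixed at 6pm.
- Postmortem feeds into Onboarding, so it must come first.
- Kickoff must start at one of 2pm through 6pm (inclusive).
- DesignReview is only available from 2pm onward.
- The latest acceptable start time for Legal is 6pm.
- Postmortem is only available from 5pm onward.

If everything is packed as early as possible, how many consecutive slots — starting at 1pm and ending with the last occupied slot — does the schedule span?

The precedence chain requires at least 2 distinct slots.
With at most 2 per slot and 7 meetings, at least 4 slots are needed.
Onboarding can't be placed before 8pm — that is slot 8 counting from 1pm — so the schedule must run through at least 8 slots.
8 works (last occupied slot: 8pm): for example Retro -> 6pm; Legal -> 1pm; Onboarding -> 8pm; Planning -> 1pm; Postmortem -> 5pm; Kickoff -> 2pm; DesignReview -> 2pm.

8 slots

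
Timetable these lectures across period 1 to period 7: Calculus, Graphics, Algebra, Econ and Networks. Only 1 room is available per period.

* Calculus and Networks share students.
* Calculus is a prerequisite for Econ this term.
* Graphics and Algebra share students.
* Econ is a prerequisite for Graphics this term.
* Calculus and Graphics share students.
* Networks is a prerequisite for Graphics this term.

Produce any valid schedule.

Econ=period 2; Algebra=period 5; Networks=period 3; Calculus=period 1; Graphics=period 4

Checking: Econ(period 2) before Graphics(period 4); Calculus(period 1) before Econ(period 2); Networks(period 3) before Graphics(period 4); Calculus(period 1) != Graphics(period 4); Graphics(period 4) != Algebra(period 5); Calculus(period 1) != Networks(period 3); max 1 per period (cap 1).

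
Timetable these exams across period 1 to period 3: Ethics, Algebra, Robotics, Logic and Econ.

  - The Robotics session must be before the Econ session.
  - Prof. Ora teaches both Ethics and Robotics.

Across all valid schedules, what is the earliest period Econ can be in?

period 2

Precedence pushes Econ to at least period 2.
Econ at period 2 is achievable: Robotics=period 1, Logic=period 1, Algebra=period 1, Ethics=period 2, Econ=period 2.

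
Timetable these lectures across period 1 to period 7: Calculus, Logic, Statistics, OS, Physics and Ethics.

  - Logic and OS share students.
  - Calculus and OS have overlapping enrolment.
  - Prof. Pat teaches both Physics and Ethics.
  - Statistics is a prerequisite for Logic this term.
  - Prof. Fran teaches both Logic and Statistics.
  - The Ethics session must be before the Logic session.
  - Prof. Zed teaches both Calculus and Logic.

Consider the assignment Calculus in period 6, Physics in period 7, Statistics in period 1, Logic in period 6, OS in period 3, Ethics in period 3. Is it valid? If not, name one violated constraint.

Calculus and OS have overlapping enrolment — holds.
Logic and OS share students — holds.
Prof. Pat teaches both Physics and Ethics — holds.
The Ethics session must be before the Logic session — holds.
Prof. Zed teaches both Calculus and Logic — violated.
Prof. Fran teaches both Logic and Statistics — holds.
Statistics is a prerequisite for Logic this term — holds.

No. Prof. Zed teaches both Calculus and Logic is not satisfied.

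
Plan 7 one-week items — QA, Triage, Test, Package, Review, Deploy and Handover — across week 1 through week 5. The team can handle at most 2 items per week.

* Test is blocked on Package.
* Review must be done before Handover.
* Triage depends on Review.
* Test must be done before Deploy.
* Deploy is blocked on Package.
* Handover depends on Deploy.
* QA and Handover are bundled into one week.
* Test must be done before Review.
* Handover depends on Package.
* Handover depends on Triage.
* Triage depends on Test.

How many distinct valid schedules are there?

Enumerating: Handover in week 5, Deploy in week 3, Test in week 2, QA in week 5, Package in week 1, Triage in week 4, Review in week 3 | Deploy in week 4; QA in week 5; Handover in week 5; Package in week 1; Triage in week 4; Test in week 2; Review in week 3.

2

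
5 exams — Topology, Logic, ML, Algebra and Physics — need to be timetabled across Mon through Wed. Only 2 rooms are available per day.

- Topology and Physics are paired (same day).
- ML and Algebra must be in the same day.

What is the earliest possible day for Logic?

Mon

Logic at Mon is achievable: Logic=Mon, Algebra=Wed, Topology=Tue, Physics=Tue, ML=Wed.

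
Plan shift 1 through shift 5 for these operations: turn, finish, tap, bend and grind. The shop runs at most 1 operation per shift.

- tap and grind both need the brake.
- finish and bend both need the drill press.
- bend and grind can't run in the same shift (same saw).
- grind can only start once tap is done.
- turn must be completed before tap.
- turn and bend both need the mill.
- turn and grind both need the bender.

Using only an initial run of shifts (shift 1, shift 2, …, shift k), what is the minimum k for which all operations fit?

The precedence chain requires at least 3 distinct shifts.
With at most 1 per shift and 5 operations, at least 5 shifts are needed.
5 works (last occupied shift: shift 5): for example bend -> shift 5; turn -> shift 1; grind -> shift 3; finish -> shift 4; tap -> shift 2.

5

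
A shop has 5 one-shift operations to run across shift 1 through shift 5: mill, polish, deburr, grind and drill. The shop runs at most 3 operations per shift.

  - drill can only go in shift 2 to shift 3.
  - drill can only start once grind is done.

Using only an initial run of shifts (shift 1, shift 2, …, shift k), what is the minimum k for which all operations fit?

The precedence chain requires at least 2 distinct shifts.
With at most 3 per shift and 5 operations, at least 2 shifts are needed.
2 works (last occupied shift: shift 2): for example deburr in shift 2, mill in shift 1, drill in shift 2, grind in shift 1, polish in shift 1.

2 shifts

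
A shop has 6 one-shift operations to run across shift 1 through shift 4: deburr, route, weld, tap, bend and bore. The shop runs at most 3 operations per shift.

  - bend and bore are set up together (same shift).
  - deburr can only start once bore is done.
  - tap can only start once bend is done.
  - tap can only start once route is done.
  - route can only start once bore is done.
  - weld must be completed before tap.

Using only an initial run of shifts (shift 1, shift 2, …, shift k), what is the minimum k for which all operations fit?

3

The precedence chain requires at least 3 distinct shifts.
With at most 3 per shift and 6 operations, at least 2 shifts are needed.
3 works (last occupied shift: shift 3): for example tap -> shift 3, route -> shift 2, bend -> shift 1, weld -> shift 1, deburr -> shift 2, bore -> shift 1.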